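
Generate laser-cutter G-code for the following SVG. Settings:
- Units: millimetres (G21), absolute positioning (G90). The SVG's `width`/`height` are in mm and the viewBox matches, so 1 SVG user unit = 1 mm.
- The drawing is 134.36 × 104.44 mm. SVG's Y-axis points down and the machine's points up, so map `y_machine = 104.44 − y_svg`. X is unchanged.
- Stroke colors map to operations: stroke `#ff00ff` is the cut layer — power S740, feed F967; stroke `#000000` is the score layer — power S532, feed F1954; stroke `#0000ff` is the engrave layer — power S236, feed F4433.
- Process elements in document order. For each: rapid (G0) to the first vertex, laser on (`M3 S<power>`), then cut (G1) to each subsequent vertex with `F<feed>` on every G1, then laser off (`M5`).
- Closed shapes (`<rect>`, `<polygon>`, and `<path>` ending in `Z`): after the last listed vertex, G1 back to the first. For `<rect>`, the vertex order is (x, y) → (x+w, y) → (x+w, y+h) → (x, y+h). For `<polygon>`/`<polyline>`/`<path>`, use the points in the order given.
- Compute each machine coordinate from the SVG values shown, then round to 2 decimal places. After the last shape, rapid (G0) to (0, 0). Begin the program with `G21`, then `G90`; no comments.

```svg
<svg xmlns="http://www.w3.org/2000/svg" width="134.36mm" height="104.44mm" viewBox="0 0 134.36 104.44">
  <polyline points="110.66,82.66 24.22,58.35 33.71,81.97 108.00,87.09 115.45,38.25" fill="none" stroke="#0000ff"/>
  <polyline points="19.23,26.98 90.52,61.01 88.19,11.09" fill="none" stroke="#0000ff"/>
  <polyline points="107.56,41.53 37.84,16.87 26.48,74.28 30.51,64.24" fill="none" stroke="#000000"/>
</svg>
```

viewBox `0 0 134.36 104.44` with mm width/height → 1 unit = 1 mm. Flip: y_m = 104.44 − y_svg.

**Shape 1** — `<polyline>` open polyline, stroke `#0000ff` → engrave (S236, F4433). Machine vertices: (110.66,21.78) → (24.22,46.09) → (33.71,22.47) → (108.00,17.35) → (115.45,66.19). Open path.

**Shape 2** — `<polyline>` open polyline, stroke `#0000ff` → engrave (S236, F4433). Machine vertices: (19.23,77.46) → (90.52,43.43) → (88.19,93.35). Open path.

**Shape 3** — `<polyline>` open polyline, stroke `#000000` → score (S532, F1954). Machine vertices: (107.56,62.91) → (37.84,87.57) → (26.48,30.16) → (30.51,40.20). Open path.

G21
G90
G0 X110.66 Y21.78
M3 S236
G1 X24.22 Y46.09 F4433
G1 X33.71 Y22.47 F4433
G1 X108.00 Y17.35 F4433
G1 X115.45 Y66.19 F4433
M5
G0 X19.23 Y77.46
M3 S236
G1 X90.52 Y43.43 F4433
G1 X88.19 Y93.35 F4433
M5
G0 X107.56 Y62.91
M3 S532
G1 X37.84 Y87.57 F1954
G1 X26.48 Y30.16 F1954
G1 X30.51 Y40.20 F1954
M5
G0 X0.00 Y0.00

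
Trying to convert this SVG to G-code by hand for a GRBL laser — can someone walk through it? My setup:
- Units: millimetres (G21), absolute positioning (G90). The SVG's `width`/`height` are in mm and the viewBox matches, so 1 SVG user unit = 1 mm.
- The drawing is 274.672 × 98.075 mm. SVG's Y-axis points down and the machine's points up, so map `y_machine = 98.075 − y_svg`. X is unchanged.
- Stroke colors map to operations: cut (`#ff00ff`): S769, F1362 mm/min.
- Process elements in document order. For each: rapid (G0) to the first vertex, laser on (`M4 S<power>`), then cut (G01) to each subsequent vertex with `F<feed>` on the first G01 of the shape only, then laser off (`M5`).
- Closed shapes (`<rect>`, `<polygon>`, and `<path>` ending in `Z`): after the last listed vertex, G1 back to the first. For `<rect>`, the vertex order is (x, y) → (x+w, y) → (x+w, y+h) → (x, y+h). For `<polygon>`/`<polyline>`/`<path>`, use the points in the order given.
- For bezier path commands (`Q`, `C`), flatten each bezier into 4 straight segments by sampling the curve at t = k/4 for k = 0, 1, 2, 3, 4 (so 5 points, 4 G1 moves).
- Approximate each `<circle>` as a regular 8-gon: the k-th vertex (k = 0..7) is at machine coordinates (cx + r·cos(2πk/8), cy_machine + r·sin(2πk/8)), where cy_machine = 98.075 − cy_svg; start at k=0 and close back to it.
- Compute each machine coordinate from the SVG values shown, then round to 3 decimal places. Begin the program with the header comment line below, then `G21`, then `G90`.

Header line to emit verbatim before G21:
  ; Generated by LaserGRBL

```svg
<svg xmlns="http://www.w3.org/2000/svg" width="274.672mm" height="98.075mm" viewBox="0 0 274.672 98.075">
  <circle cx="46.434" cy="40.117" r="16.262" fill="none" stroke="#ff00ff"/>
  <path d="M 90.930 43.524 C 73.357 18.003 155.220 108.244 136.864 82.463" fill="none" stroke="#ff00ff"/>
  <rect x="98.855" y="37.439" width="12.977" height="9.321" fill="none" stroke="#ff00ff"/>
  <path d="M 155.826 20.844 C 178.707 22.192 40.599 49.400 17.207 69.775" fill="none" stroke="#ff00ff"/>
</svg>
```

1 u = 1 mm; y_m = 98.075 − y.

[1] `<circle>` circle, #ff00ff→cut S769 F1362: (62.696,57.958) → (57.933,69.457) → (46.434,74.220) → (34.935,69.457) → (30.172,57.958) → (34.935,46.459) → (46.434,41.696) → (57.933,46.459) → (62.696,57.958) (closed)

[2] `<path>` cubic bezier, #ff00ff→cut S769 F1362: (90.930,54.551) → (93.275,55.608) → (114.191,34.984) → (134.960,14.409) → (136.864,15.612)

[3] `<rect>` rectangle, #ff00ff→cut S769 F1362: (98.855,60.636) → (111.832,60.636) → (111.832,51.315) → (98.855,51.315) → (98.855,60.636) (closed)

[4] `<path>` cubic bezier, #ff00ff→cut S769 F1362: (155.826,77.231) → (147.109,71.882) → (103.869,59.901) → (51.952,44.352) → (17.207,28.300)

; Generated by LaserGRBL
G21
G90
G0 X62.696 Y57.958
M4 S769
G01 X57.933 Y69.457 F1362
G01 X46.434 Y74.220
G01 X34.935 Y69.457
G01 X30.172 Y57.958
G01 X34.935 Y46.459
G01 X46.434 Y41.696
G01 X57.933 Y46.459
G01 X62.696 Y57.958
M5
G0 X90.930 Y54.551
M4 S769
G01 X93.275 Y55.608 F1362
G01 X114.191 Y34.984
G01 X134.960 Y14.409
G01 X136.864 Y15.612
M5
G0 X98.855 Y60.636
M4 S769
G01 X111.832 Y60.636 F1362
G01 X111.832 Y51.315
G01 X98.855 Y51.315
G01 X98.855 Y60.636
M5
G0 X155.826 Y77.231
M4 S769
G01 X147.109 Y71.882 F1362
G01 X103.869 Y59.901
G01 X51.952 Y44.352
G01 X17.207 Y28.300
M5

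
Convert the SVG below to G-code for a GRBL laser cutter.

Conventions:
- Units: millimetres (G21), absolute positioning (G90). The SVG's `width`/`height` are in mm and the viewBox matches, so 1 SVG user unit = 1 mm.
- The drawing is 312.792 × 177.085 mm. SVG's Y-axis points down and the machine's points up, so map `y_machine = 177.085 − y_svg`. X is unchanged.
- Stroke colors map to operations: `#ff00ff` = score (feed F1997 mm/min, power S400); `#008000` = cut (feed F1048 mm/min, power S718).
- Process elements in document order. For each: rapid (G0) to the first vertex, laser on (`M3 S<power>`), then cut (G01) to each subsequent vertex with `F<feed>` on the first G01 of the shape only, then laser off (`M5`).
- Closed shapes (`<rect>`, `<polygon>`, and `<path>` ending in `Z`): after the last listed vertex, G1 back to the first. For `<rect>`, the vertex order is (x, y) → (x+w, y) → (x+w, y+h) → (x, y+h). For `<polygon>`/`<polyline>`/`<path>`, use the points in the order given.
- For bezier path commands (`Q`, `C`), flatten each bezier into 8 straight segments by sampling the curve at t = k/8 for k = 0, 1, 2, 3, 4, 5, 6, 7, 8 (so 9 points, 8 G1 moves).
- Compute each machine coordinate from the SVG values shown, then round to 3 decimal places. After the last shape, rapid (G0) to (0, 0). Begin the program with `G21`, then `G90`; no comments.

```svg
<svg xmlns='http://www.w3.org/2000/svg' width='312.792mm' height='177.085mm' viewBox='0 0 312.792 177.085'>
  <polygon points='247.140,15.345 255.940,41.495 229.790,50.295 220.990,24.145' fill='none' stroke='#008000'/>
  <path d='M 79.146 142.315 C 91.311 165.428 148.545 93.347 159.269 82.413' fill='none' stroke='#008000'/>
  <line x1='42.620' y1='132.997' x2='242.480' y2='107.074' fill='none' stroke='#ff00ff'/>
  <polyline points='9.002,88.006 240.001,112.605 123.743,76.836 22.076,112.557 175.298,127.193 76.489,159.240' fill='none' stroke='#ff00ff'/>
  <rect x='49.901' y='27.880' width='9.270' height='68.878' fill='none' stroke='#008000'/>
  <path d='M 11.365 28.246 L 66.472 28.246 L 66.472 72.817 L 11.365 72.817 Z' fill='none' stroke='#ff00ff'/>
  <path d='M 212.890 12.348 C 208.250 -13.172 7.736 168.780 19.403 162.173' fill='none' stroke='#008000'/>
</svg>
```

1 u = 1 mm; y_m = 177.085 − y.

[1] `<polygon>` regular polygon, #008000→cut S718 F1048: (247.140,161.740) → (255.940,135.590) → (229.790,126.790) → (220.990,152.940) → (247.140,161.740) (closed)

[2] `<path>` cubic bezier, #008000→cut S718 F1048: (79.146,34.770) → (85.642,30.259) → (95.289,32.841) → (107.016,40.683) → (119.748,51.953) → (132.412,64.819) → (143.936,77.449) → (153.246,88.011) → (159.269,94.672)

[3] `<line>` line segment, #ff00ff→score S400 F1997: (42.620,44.088) → (242.480,70.011)

[4] `<polyline>` open polyline, #ff00ff→score S400 F1997: (9.002,89.079) → (240.001,64.480) → (123.743,100.249) → (22.076,64.528) → (175.298,49.892) → (76.489,17.845)

[5] `<rect>` rectangle, #008000→cut S718 F1048: (49.901,149.205) → (59.171,149.205) → (59.171,80.327) → (49.901,80.327) → (49.901,149.205) (closed)

[6] `<path>` rectangle, #ff00ff→score S400 F1997: (11.365,148.839) → (66.472,148.839) → (66.472,104.268) → (11.365,104.268) → (11.365,148.839) (closed)

[7] `<path>` cubic bezier, #008000→cut S718 F1048: (212.890,164.737) → (202.765,165.355) → (179.059,151.164) → (146.554,126.804) → (110.031,96.917) → (74.273,66.143) → (44.061,39.124) → (24.177,20.500) → (19.403,14.912)

G21
G90
G0 X247.140 Y161.740
M3 S718
G01 X255.940 Y135.590 F1048
G01 X229.790 Y126.790
G01 X220.990 Y152.940
G01 X247.140 Y161.740
M5
G0 X79.146 Y34.770
M3 S718
G01 X85.642 Y30.259 F1048
G01 X95.289 Y32.841
G01 X107.016 Y40.683
G01 X119.748 Y51.953
G01 X132.412 Y64.819
G01 X143.936 Y77.449
G01 X153.246 Y88.011
G01 X159.269 Y94.672
M5
G0 X42.620 Y44.088
M3 S400
G01 X242.480 Y70.011 F1997
M5
G0 X9.002 Y89.079
M3 S400
G01 X240.001 Y64.480 F1997
G01 X123.743 Y100.249
G01 X22.076 Y64.528
G01 X175.298 Y49.892
G01 X76.489 Y17.845
M5
G0 X49.901 Y149.205
M3 S718
G01 X59.171 Y149.205 F1048
G01 X59.171 Y80.327
G01 X49.901 Y80.327
G01 X49.901 Y149.205
M5
G0 X11.365 Y148.839
M3 S400
G01 X66.472 Y148.839 F1997
G01 X66.472 Y104.268
G01 X11.365 Y104.268
G01 X11.365 Y148.839
M5
G0 X212.890 Y164.737
M3 S718
G01 X202.765 Y165.355 F1048
G01 X179.059 Y151.164
G01 X146.554 Y126.804
G01 X110.031 Y96.917
G01 X74.273 Y66.143
G01 X44.061 Y39.124
G01 X24.177 Y20.500
G01 X19.403 Y14.912
M5
G0 X0.000 Y0.000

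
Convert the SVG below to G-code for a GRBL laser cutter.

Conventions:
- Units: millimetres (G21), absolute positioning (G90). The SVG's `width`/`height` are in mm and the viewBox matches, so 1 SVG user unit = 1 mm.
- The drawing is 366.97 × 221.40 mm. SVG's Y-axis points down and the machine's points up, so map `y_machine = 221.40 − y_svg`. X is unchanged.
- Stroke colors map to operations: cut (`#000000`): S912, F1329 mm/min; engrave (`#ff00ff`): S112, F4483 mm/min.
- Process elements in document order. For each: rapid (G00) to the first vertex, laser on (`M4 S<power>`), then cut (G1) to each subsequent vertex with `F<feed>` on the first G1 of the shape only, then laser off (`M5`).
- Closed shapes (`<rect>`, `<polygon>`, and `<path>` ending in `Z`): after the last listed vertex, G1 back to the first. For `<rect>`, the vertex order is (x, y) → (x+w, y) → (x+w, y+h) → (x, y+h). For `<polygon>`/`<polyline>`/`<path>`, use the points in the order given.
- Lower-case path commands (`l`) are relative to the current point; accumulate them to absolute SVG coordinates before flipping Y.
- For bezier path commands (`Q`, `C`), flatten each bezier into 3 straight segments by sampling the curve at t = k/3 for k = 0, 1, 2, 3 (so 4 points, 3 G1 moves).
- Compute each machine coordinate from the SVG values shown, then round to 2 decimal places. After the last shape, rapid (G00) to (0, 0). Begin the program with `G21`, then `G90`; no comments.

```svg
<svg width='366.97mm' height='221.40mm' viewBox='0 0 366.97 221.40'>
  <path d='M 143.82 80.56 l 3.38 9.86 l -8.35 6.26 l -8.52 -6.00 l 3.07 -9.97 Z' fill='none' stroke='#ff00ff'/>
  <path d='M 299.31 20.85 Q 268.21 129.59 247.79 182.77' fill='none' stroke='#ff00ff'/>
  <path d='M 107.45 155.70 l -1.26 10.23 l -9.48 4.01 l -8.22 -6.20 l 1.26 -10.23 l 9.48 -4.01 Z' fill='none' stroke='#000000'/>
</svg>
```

viewBox `0 0 366.97 221.40` with mm width/height → 1 unit = 1 mm. Flip: y_m = 221.40 − y_svg.

**Shape 1** — `<path>` regular polygon, stroke `#ff00ff` → engrave (S112, F4483). Machine vertices: (143.82,140.84) → (147.20,130.98) → (138.85,124.72) → (130.33,130.72) → (133.40,140.69) → (143.82,140.84). Closed: final G1 returns to the first vertex.

**Shape 2** — `<path>` quadratic bezier, stroke `#ff00ff` → engrave (S112, F4483). Control points (SVG): P0=(299.31,20.85), P1=(268.21,129.59), P2=(247.79,182.77); sampled at t=k/3. Machine vertices: (299.31,200.55) → (279.76,134.23) → (262.59,80.26) → (247.79,38.63). Open path.

**Shape 3** — `<path>` regular polygon, stroke `#000000` → cut (S912, F1329). Machine vertices: (107.45,65.70) → (106.19,55.47) → (96.71,51.46) → (88.49,57.66) → (89.75,67.89) → (99.23,71.90) → (107.45,65.70). Closed: final G1 returns to the first vertex.

G21
G90
G00 X143.82 Y140.84
M4 S112
G1 X147.20 Y130.98 F4483
G1 X138.85 Y124.72
G1 X130.33 Y130.72
G1 X133.40 Y140.69
G1 X143.82 Y140.84
M5
G00 X299.31 Y200.55
M4 S112
G1 X279.76 Y134.23 F4483
G1 X262.59 Y80.26
G1 X247.79 Y38.63
M5
G00 X107.45 Y65.70
M4 S912
G1 X106.19 Y55.47 F1329
G1 X96.71 Y51.46
G1 X88.49 Y57.66
G1 X89.75 Y67.89
G1 X99.23 Y71.90
G1 X107.45 Y65.70
M5
G00 X0.00 Y0.00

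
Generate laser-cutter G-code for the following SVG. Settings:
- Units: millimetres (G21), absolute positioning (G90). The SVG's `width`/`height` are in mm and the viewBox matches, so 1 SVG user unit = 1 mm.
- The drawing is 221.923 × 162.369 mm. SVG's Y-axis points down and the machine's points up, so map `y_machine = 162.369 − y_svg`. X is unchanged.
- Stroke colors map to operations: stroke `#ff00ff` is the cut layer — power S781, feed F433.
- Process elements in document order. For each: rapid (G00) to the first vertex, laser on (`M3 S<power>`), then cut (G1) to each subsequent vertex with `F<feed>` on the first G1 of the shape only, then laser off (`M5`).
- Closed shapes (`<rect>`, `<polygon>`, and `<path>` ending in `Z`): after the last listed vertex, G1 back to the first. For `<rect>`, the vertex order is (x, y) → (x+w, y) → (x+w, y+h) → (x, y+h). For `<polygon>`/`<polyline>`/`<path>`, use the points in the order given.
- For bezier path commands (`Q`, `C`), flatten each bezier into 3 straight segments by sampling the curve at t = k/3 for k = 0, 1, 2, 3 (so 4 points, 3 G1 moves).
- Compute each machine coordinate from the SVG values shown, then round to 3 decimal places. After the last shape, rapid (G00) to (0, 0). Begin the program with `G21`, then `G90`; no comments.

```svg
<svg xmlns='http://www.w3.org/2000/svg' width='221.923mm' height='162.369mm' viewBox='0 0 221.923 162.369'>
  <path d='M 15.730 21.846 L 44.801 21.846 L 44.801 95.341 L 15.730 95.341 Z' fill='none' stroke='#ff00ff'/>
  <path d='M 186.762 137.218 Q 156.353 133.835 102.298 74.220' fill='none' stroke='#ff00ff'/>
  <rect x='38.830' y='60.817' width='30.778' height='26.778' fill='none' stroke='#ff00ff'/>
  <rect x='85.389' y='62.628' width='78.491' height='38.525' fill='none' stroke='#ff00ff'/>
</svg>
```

Since the viewBox matches the mm dimensions, user units are millimetres directly. The only transform is the Y-flip y_m = 162.369 − y_svg.

Shape 1 is a rectangle drawn with `<path>`. Its stroke #ff00ff means cut at S781, F433. After flipping Y the toolpath is (15.730,140.523) → (44.801,140.523) → (44.801,67.028) → (15.730,67.028) → (15.730,140.523), returning to the start.

Shape 2 is a quadratic bezier drawn with `<path>`. Its stroke #ff00ff means cut at S781, F433. After flipping Y the toolpath is (186.762,25.151) → (163.862,33.654) → (135.707,54.654) → (102.298,88.149).

Shape 3 is a rectangle drawn with `<rect>`. Its stroke #ff00ff means cut at S781, F433. After flipping Y the toolpath is (38.830,101.552) → (69.608,101.552) → (69.608,74.774) → (38.830,74.774) → (38.830,101.552), returning to the start.

Shape 4 is a rectangle drawn with `<rect>`. Its stroke #ff00ff means cut at S781, F433. After flipping Y the toolpath is (85.389,99.741) → (163.880,99.741) → (163.880,61.216) → (85.389,61.216) → (85.389,99.741), returning to the start.

G21
G90
G00 X15.730 Y140.523
M3 S781
G1 X44.801 Y140.523 F433
G1 X44.801 Y67.028
G1 X15.730 Y67.028
G1 X15.730 Y140.523
M5
G00 X186.762 Y25.151
M3 S781
G1 X163.862 Y33.654 F433
G1 X135.707 Y54.654
G1 X102.298 Y88.149
M5
G00 X38.830 Y101.552
M3 S781
G1 X69.608 Y101.552 F433
G1 X69.608 Y74.774
G1 X38.830 Y74.774
G1 X38.830 Y101.552
M5
G00 X85.389 Y99.741
M3 S781
G1 X163.880 Y99.741 F433
G1 X163.880 Y61.216
G1 X85.389 Y61.216
G1 X85.389 Y99.741
M5
G00 X0.000 Y0.000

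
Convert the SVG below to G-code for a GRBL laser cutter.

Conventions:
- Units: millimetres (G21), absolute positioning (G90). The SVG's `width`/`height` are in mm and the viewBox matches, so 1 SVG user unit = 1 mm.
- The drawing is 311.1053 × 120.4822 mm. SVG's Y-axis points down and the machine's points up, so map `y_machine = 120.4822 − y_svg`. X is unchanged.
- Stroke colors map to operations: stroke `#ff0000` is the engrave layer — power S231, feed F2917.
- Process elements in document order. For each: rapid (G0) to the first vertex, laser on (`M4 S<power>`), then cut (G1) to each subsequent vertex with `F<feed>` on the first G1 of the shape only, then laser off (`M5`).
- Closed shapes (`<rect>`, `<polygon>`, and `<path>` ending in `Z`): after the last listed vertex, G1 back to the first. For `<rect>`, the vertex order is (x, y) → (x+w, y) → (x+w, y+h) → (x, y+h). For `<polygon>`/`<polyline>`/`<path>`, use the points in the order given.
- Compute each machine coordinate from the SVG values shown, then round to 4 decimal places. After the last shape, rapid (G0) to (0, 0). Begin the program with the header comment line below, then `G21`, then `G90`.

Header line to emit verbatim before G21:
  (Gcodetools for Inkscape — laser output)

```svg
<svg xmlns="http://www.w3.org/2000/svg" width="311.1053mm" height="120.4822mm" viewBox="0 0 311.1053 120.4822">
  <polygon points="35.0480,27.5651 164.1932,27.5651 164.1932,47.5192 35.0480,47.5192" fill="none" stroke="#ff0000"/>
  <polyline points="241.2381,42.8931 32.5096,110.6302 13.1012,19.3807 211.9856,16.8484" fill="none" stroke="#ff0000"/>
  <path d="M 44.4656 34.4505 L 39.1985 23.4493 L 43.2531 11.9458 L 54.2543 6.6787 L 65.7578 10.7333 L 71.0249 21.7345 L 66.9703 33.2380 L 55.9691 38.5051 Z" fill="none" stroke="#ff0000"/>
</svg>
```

(Gcodetools for Inkscape — laser output)
G21
G90
G0 X35.0480 Y92.9171
M4 S231
G1 X164.1932 Y92.9171 F2917
G1 X164.1932 Y72.9630
G1 X35.0480 Y72.9630
G1 X35.0480 Y92.9171
M5
G0 X241.2381 Y77.5891
M4 S231
G1 X32.5096 Y9.8520 F2917
G1 X13.1012 Y101.1015
G1 X211.9856 Y103.6338
M5
G0 X44.4656 Y86.0317
M4 S231
G1 X39.1985 Y97.0329 F2917
G1 X43.2531 Y108.5364
G1 X54.2543 Y113.8035
G1 X65.7578 Y109.7489
G1 X71.0249 Y98.7477
G1 X66.9703 Y87.2442
G1 X55.9691 Y81.9771
G1 X44.4656 Y86.0317
M5
G0 X0.0000 Y0.0000

Since the viewBox matches the mm dimensions, user units are millimetres directly. The only transform is the Y-flip y_m = 120.4822 − y_svg.

Shape 1 is a rectangle drawn with `<polygon>`. Its stroke #ff0000 means engrave at S231, F2917. After flipping Y the toolpath is (35.0480,92.9171) → (164.1932,92.9171) → (164.1932,72.9630) → (35.0480,72.9630) → (35.0480,92.9171), returning to the start.

Shape 2 is a open polyline drawn with `<polyline>`. Its stroke #ff0000 means engrave at S231, F2917. After flipping Y the toolpath is (241.2381,77.5891) → (32.5096,9.8520) → (13.1012,101.1015) → (211.9856,103.6338).

Shape 3 is a regular polygon drawn with `<path>`. Its stroke #ff0000 means engrave at S231, F2917. After flipping Y the toolpath is (44.4656,86.0317) → (39.1985,97.0329) → (43.2531,108.5364) → (54.2543,113.8035) → (65.7578,109.7489) → (71.0249,98.7477) → (66.9703,87.2442) → (55.9691,81.9771) → (44.4656,86.0317), returning to the start.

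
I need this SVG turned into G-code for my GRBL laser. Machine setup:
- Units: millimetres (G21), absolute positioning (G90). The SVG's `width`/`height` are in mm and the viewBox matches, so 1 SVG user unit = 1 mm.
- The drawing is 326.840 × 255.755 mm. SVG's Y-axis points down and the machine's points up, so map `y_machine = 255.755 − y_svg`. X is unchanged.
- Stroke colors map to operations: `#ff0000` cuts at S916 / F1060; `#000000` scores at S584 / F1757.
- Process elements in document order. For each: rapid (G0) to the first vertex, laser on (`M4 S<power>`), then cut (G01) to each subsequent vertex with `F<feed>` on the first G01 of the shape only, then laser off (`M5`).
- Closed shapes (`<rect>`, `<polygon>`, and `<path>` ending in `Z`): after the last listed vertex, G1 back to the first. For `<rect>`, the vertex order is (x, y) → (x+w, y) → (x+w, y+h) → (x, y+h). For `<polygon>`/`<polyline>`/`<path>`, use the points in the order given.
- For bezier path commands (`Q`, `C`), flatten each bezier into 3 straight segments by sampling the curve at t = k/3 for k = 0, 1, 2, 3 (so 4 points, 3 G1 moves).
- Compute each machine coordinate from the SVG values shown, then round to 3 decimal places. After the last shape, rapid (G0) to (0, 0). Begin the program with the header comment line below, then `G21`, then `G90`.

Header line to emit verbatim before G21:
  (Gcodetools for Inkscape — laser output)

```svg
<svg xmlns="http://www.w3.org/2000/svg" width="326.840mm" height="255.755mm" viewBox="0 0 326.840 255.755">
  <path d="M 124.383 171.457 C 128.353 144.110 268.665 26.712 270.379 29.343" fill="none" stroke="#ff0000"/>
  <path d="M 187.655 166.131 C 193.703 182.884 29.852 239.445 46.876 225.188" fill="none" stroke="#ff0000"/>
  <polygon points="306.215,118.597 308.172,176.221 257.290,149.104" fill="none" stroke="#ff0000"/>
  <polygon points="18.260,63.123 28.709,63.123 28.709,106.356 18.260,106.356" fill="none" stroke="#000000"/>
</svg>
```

viewBox `0 0 326.840 255.755` with mm width/height → 1 unit = 1 mm. Flip: y_m = 255.755 − y_svg.

**Shape 1** — `<path>` cubic bezier, stroke `#ff0000` → cut (S916, F1060). Control points (SVG): P0=(124.383,171.457), P1=(128.353,144.110), P2=(268.665,26.712), P3=(270.379,29.343); sampled at t=k/3. Machine vertices: (124.383,84.298) → (163.617,133.881) → (232.649,196.814) → (270.379,226.412). Open path.

**Shape 2** — `<path>` cubic bezier, stroke `#ff0000` → cut (S916, F1060). Control points (SVG): P0=(187.655,166.131), P1=(193.703,182.884), P2=(29.852,239.445), P3=(46.876,225.188); sampled at t=k/3. Machine vertices: (187.655,89.624) → (150.062,63.699) → (77.152,35.819) → (46.876,30.567). Open path.

**Shape 3** — `<polygon>` regular polygon, stroke `#ff0000` → cut (S916, F1060). Machine vertices: (306.215,137.158) → (308.172,79.534) → (257.290,106.651) → (306.215,137.158). Closed: final G1 returns to the first vertex.

**Shape 4** — `<polygon>` rectangle, stroke `#000000` → score (S584, F1757). Machine vertices: (18.260,192.632) → (28.709,192.632) → (28.709,149.399) → (18.260,149.399) → (18.260,192.632). Closed: final G1 returns to the first vertex.

(Gcodetools for Inkscape — laser output)
G21
G90
G0 X124.383 Y84.298
M4 S916
G01 X163.617 Y133.881 F1060
G01 X232.649 Y196.814
G01 X270.379 Y226.412
M5
G0 X187.655 Y89.624
M4 S916
G01 X150.062 Y63.699 F1060
G01 X77.152 Y35.819
G01 X46.876 Y30.567
M5
G0 X306.215 Y137.158
M4 S916
G01 X308.172 Y79.534 F1060
G01 X257.290 Y106.651
G01 X306.215 Y137.158
M5
G0 X18.260 Y192.632
M4 S584
G01 X28.709 Y192.632 F1757
G01 X28.709 Y149.399
G01 X18.260 Y149.399
G01 X18.260 Y192.632
M5
G0 X0.000 Y0.000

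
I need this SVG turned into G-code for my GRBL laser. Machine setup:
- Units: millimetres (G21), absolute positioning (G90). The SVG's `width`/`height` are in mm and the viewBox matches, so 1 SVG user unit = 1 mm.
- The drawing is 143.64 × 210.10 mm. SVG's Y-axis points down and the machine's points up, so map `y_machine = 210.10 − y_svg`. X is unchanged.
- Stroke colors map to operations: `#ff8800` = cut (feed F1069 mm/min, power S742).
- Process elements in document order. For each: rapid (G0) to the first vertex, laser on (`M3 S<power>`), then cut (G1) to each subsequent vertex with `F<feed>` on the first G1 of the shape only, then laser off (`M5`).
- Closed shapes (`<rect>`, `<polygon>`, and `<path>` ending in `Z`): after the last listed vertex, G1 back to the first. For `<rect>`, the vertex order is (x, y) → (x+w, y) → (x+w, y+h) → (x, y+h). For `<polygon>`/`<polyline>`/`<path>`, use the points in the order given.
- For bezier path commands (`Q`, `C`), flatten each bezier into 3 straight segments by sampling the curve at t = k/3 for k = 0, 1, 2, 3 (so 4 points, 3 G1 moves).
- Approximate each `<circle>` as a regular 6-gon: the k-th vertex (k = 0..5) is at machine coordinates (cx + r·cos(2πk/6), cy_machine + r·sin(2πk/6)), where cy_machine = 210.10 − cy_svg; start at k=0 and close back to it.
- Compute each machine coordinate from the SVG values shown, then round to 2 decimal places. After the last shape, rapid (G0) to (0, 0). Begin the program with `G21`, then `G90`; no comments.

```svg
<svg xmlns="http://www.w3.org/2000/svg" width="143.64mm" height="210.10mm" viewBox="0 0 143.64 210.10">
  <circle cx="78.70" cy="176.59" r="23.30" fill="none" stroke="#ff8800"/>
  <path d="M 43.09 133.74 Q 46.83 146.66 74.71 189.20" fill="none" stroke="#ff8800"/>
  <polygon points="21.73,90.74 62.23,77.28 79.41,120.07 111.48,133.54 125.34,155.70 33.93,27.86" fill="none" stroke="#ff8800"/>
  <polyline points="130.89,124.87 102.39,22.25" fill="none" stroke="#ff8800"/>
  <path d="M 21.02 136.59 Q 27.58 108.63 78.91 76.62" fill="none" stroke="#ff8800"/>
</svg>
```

G21
G90
G0 X102.00 Y33.51
M3 S742
G1 X90.35 Y53.69 F1069
G1 X67.05 Y53.69
G1 X55.40 Y33.51
G1 X67.05 Y13.33
G1 X90.35 Y13.33
G1 X102.00 Y33.51
M5
G0 X43.09 Y76.36
M3 S742
G1 X48.27 Y64.46 F1069
G1 X58.81 Y45.97
G1 X74.71 Y20.90
M5
G0 X21.73 Y119.36
M3 S742
G1 X62.23 Y132.82 F1069
G1 X79.41 Y90.03
G1 X111.48 Y76.56
G1 X125.34 Y54.40
G1 X33.93 Y182.24
G1 X21.73 Y119.36
M5
G0 X130.89 Y85.23
M3 S742
G1 X102.39 Y187.85 F1069
M5
G0 X21.02 Y73.51
M3 S742
G1 X30.37 Y92.60 F1069
G1 X49.66 Y112.59
G1 X78.91 Y133.48
M5
G0 X0.00 Y0.00

1 u = 1 mm; y_m = 210.10 − y.

[1] `<circle>` circle, #ff8800→cut S742 F1069: (102.00,33.51) → (90.35,53.69) → (67.05,53.69) → (55.40,33.51) → (67.05,13.33) → (90.35,13.33) → (102.00,33.51) (closed)

[2] `<path>` quadratic bezier, #ff8800→cut S742 F1069: (43.09,76.36) → (48.27,64.46) → (58.81,45.97) → (74.71,20.90)

[3] `<polygon>` closed polygon, #ff8800→cut S742 F1069: (21.73,119.36) → (62.23,132.82) → (79.41,90.03) → (111.48,76.56) → (125.34,54.40) → (33.93,182.24) → (21.73,119.36) (closed)

[4] `<polyline>` line segment, #ff8800→cut S742 F1069: (130.89,85.23) → (102.39,187.85)

[5] `<path>` quadratic bezier, #ff8800→cut S742 F1069: (21.02,73.51) → (30.37,92.60) → (49.66,112.59) → (78.91,133.48)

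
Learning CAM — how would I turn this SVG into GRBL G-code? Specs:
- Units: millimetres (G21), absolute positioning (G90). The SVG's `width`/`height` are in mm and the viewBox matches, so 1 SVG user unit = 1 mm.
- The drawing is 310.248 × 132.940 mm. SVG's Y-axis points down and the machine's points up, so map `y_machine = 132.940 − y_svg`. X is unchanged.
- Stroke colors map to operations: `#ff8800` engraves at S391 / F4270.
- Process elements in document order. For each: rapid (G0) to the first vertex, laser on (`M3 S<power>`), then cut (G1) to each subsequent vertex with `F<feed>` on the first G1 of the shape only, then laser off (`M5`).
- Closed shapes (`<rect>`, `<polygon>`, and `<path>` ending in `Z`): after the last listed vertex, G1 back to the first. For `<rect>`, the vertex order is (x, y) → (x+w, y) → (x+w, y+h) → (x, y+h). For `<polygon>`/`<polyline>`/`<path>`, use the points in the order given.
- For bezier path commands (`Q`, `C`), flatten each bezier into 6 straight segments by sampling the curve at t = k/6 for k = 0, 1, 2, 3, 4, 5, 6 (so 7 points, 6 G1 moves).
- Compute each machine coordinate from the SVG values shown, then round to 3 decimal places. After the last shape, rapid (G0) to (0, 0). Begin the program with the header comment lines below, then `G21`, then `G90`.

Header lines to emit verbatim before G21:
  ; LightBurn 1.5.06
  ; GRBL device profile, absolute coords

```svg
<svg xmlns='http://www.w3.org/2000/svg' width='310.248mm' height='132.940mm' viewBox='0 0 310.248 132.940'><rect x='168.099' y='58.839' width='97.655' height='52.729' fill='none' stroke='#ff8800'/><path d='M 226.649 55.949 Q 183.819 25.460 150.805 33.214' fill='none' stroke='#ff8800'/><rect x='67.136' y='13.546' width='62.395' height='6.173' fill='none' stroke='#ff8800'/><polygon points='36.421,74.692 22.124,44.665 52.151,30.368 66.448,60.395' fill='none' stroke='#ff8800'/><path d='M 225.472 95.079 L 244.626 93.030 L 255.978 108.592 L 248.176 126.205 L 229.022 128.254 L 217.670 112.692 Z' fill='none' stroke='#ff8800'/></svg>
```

Since the viewBox matches the mm dimensions, user units are millimetres directly. The only transform is the Y-flip y_m = 132.940 − y_svg.

Shape 1 is a rectangle drawn with `<rect>`. Its stroke #ff8800 means engrave at S391, F4270. After flipping Y the toolpath is (168.099,74.101) → (265.754,74.101) → (265.754,21.372) → (168.099,21.372) → (168.099,74.101), returning to the start.

Shape 2 is a quadratic bezier drawn with `<path>`. Its stroke #ff8800 means engrave at S391, F4270. After flipping Y the toolpath is (226.649,76.991) → (212.645,86.092) → (199.186,93.068) → (186.273,97.919) → (173.905,100.646) → (162.082,101.248) → (150.805,99.726).

Shape 3 is a rectangle drawn with `<rect>`. Its stroke #ff8800 means engrave at S391, F4270. After flipping Y the toolpath is (67.136,119.394) → (129.531,119.394) → (129.531,113.221) → (67.136,113.221) → (67.136,119.394), returning to the start.

Shape 4 is a regular polygon drawn with `<polygon>`. Its stroke #ff8800 means engrave at S391, F4270. After flipping Y the toolpath is (36.421,58.248) → (22.124,88.275) → (52.151,102.572) → (66.448,72.545) → (36.421,58.248), returning to the start.

Shape 5 is a regular polygon drawn with `<path>`. Its stroke #ff8800 means engrave at S391, F4270. After flipping Y the toolpath is (225.472,37.861) → (244.626,39.910) → (255.978,24.348) → (248.176,6.735) → (229.022,4.686) → (217.670,20.248) → (225.472,37.861), returning to the start.

; LightBurn 1.5.06
; GRBL device profile, absolute coords
G21
G90
G0 X168.099 Y74.101
M3 S391
G1 X265.754 Y74.101 F4270
G1 X265.754 Y21.372
G1 X168.099 Y21.372
G1 X168.099 Y74.101
M5
G0 X226.649 Y76.991
M3 S391
G1 X212.645 Y86.092 F4270
G1 X199.186 Y93.068
G1 X186.273 Y97.919
G1 X173.905 Y100.646
G1 X162.082 Y101.248
G1 X150.805 Y99.726
M5
G0 X67.136 Y119.394
M3 S391
G1 X129.531 Y119.394 F4270
G1 X129.531 Y113.221
G1 X67.136 Y113.221
G1 X67.136 Y119.394
M5
G0 X36.421 Y58.248
M3 S391
G1 X22.124 Y88.275 F4270
G1 X52.151 Y102.572
G1 X66.448 Y72.545
G1 X36.421 Y58.248
M5
G0 X225.472 Y37.861
M3 S391
G1 X244.626 Y39.910 F4270
G1 X255.978 Y24.348
G1 X248.176 Y6.735
G1 X229.022 Y4.686
G1 X217.670 Y20.248
G1 X225.472 Y37.861
M5
G0 X0.000 Y0.000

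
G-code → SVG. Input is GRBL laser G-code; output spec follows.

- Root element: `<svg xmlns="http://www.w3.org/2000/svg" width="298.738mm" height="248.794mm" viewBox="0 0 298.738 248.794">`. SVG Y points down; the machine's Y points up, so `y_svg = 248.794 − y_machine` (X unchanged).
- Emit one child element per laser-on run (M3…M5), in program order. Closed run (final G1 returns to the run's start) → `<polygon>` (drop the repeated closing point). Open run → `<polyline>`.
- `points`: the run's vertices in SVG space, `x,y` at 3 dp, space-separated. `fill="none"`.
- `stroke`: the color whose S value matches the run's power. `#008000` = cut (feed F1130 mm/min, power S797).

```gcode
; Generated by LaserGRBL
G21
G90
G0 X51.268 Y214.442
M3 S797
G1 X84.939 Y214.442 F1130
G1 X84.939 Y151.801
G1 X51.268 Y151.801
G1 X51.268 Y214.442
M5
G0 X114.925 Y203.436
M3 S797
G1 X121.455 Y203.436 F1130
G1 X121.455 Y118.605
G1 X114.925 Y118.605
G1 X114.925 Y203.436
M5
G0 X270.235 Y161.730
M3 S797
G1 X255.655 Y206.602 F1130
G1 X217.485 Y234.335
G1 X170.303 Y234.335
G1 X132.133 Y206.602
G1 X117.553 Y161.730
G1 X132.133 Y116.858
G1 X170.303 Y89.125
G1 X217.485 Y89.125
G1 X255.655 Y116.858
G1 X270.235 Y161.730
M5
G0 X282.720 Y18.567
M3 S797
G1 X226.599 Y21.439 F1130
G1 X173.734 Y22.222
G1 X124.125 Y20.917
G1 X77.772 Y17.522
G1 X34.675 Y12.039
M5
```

<svg xmlns="http://www.w3.org/2000/svg" width="298.738mm" height="248.794mm" viewBox="0 0 298.738 248.794">
  <polygon points="51.268,34.352 84.939,34.352 84.939,96.993 51.268,96.993" fill="none" stroke="#008000"/>
  <polygon points="114.925,45.358 121.455,45.358 121.455,130.189 114.925,130.189" fill="none" stroke="#008000"/>
  <polygon points="270.235,87.064 255.655,42.192 217.485,14.459 170.303,14.459 132.133,42.192 117.553,87.064 132.133,131.936 170.303,159.669 217.485,159.669 255.655,131.936" fill="none" stroke="#008000"/>
  <polyline points="282.720,230.227 226.599,227.355 173.734,226.572 124.125,227.877 77.772,231.272 34.675,236.755" fill="none" stroke="#008000"/>
</svg>

Each laser-on run becomes one SVG element. Flip Y back into SVG space with y_svg = 248.794 − y_machine. Every run uses S797, so all elements get stroke `#008000` (cut).

Run 1: The run returns to its start, so emit a `<polygon>` with points (Y-flipped): 51.268,34.352 84.939,34.352 84.939,96.993 51.268,96.993.

Run 2: The run returns to its start, so emit a `<polygon>` with points (Y-flipped): 114.925,45.358 121.455,45.358 121.455,130.189 114.925,130.189.

Run 3: The run returns to its start, so emit a `<polygon>` with points (Y-flipped): 270.235,87.064 255.655,42.192 217.485,14.459 170.303,14.459 132.133,42.192 117.553,87.064 132.133,131.936 170.303,159.669 217.485,159.669 255.655,131.936.

Run 4: The run is open, so emit a `<polyline>` with points (Y-flipped): 282.720,230.227 226.599,227.355 173.734,226.572 124.125,227.877 77.772,231.272 34.675,236.755.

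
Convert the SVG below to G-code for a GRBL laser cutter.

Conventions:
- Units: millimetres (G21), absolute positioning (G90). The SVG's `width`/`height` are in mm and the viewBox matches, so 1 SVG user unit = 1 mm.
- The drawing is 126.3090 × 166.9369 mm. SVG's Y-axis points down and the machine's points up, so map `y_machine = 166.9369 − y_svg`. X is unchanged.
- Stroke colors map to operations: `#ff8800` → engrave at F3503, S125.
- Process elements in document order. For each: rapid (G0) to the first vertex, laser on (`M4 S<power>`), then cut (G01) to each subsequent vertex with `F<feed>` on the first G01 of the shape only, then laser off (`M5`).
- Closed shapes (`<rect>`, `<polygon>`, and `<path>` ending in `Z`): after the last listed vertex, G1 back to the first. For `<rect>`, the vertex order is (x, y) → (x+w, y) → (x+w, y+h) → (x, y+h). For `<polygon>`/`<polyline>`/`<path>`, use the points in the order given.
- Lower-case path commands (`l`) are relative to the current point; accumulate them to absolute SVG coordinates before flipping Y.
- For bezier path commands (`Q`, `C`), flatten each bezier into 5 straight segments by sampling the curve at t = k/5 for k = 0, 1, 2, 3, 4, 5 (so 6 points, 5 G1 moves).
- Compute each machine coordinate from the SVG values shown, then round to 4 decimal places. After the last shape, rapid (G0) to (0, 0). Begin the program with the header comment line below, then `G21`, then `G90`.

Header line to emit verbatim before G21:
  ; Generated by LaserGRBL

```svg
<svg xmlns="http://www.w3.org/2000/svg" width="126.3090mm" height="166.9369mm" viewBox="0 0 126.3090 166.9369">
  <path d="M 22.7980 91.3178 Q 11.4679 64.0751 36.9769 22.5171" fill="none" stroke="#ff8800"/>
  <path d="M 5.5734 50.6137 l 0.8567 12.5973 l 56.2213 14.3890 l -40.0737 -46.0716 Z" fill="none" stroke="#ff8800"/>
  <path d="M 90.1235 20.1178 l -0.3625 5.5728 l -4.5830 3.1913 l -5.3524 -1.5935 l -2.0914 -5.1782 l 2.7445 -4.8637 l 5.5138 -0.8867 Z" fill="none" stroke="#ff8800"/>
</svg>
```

1 u = 1 mm; y_m = 166.9369 − y.

[1] `<path>` quadratic bezier, #ff8800→engrave S125 F3503: (22.7980,75.6191) → (19.7395,87.0888) → (19.6282,99.7037) → (22.4640,113.4638) → (28.2469,128.3692) → (36.9769,144.4198)

[2] `<path>` closed polygon, #ff8800→engrave S125 F3503: (5.5734,116.3232) → (6.4301,103.7259) → (62.6514,89.3369) → (22.5777,135.4085) → (5.5734,116.3232) (closed)

[3] `<path>` regular polygon, #ff8800→engrave S125 F3503: (90.1235,146.8191) → (89.7610,141.2463) → (85.1780,138.0550) → (79.8256,139.6485) → (77.7342,144.8267) → (80.4787,149.6904) → (85.9925,150.5771) → (90.1235,146.8191) (closed)

; Generated by LaserGRBL
G21
G90
G0 X22.7980 Y75.6191
M4 S125
G01 X19.7395 Y87.0888 F3503
G01 X19.6282 Y99.7037
G01 X22.4640 Y113.4638
G01 X28.2469 Y128.3692
G01 X36.9769 Y144.4198
M5
G0 X5.5734 Y116.3232
M4 S125
G01 X6.4301 Y103.7259 F3503
G01 X62.6514 Y89.3369
G01 X22.5777 Y135.4085
G01 X5.5734 Y116.3232
M5
G0 X90.1235 Y146.8191
M4 S125
G01 X89.7610 Y141.2463 F3503
G01 X85.1780 Y138.0550
G01 X79.8256 Y139.6485
G01 X77.7342 Y144.8267
G01 X80.4787 Y149.6904
G01 X85.9925 Y150.5771
G01 X90.1235 Y146.8191
M5
G0 X0.0000 Y0.0000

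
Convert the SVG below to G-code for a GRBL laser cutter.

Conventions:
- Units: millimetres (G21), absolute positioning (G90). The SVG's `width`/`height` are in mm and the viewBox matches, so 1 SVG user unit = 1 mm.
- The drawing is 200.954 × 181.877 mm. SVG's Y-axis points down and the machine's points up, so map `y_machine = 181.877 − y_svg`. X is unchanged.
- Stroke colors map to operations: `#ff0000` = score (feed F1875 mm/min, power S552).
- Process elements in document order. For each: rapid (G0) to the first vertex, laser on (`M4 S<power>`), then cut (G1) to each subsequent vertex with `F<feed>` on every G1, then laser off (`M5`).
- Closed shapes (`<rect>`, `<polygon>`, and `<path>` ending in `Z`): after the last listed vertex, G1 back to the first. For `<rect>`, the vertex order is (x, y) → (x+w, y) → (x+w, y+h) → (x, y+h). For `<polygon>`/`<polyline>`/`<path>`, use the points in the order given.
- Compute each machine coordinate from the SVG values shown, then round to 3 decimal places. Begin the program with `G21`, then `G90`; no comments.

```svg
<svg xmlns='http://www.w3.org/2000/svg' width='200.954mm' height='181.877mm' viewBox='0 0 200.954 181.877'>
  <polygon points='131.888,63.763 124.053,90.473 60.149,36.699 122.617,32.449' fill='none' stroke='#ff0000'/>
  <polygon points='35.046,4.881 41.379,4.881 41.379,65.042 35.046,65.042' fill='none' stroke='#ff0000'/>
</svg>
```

G21
G90
G0 X131.888 Y118.114
M4 S552
G1 X124.053 Y91.404 F1875
G1 X60.149 Y145.178 F1875
G1 X122.617 Y149.428 F1875
G1 X131.888 Y118.114 F1875
M5
G0 X35.046 Y176.996
M4 S552
G1 X41.379 Y176.996 F1875
G1 X41.379 Y116.835 F1875
G1 X35.046 Y116.835 F1875
G1 X35.046 Y176.996 F1875
M5

Since the viewBox matches the mm dimensions, user units are millimetres directly. The only transform is the Y-flip y_m = 181.877 − y_svg.

Shape 1 is a closed polygon drawn with `<polygon>`. Its stroke #ff0000 means score at S552, F1875. After flipping Y the toolpath is (131.888,118.114) → (124.053,91.404) → (60.149,145.178) → (122.617,149.428) → (131.888,118.114), returning to the start.

Shape 2 is a rectangle drawn with `<polygon>`. Its stroke #ff0000 means score at S552, F1875. After flipping Y the toolpath is (35.046,176.996) → (41.379,176.996) → (41.379,116.835) → (35.046,116.835) → (35.046,176.996), returning to the start.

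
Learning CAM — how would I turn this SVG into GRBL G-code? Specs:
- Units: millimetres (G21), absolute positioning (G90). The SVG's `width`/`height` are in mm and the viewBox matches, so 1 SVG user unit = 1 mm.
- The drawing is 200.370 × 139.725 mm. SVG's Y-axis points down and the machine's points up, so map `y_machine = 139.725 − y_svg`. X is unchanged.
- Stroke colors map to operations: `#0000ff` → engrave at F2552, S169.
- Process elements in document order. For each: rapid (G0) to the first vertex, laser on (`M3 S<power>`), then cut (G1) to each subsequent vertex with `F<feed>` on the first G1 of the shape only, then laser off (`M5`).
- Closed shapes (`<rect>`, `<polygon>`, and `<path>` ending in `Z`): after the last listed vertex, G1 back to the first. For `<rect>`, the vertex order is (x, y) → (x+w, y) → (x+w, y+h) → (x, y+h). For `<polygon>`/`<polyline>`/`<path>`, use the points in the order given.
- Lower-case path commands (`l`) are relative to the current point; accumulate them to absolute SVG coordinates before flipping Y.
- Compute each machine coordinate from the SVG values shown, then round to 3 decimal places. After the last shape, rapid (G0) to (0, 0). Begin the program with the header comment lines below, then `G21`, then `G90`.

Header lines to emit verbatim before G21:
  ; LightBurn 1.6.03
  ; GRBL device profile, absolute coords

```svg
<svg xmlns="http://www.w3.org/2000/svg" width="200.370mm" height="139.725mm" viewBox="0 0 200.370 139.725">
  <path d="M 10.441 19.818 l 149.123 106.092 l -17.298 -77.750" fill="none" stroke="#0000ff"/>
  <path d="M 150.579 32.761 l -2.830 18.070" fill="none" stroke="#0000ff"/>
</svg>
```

; LightBurn 1.6.03
; GRBL device profile, absolute coords
G21
G90
G0 X10.441 Y119.907
M3 S169
G1 X159.564 Y13.815 F2552
G1 X142.266 Y91.565
M5
G0 X150.579 Y106.964
M3 S169
G1 X147.749 Y88.894 F2552
M5
G0 X0.000 Y0.000

1 u = 1 mm; y_m = 139.725 − y.

[1] `<path>` open polyline, #0000ff→engrave S169 F2552: (10.441,119.907) → (159.564,13.815) → (142.266,91.565)

[2] `<path>` line segment, #0000ff→engrave S169 F2552: (150.579,106.964) → (147.749,88.894)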